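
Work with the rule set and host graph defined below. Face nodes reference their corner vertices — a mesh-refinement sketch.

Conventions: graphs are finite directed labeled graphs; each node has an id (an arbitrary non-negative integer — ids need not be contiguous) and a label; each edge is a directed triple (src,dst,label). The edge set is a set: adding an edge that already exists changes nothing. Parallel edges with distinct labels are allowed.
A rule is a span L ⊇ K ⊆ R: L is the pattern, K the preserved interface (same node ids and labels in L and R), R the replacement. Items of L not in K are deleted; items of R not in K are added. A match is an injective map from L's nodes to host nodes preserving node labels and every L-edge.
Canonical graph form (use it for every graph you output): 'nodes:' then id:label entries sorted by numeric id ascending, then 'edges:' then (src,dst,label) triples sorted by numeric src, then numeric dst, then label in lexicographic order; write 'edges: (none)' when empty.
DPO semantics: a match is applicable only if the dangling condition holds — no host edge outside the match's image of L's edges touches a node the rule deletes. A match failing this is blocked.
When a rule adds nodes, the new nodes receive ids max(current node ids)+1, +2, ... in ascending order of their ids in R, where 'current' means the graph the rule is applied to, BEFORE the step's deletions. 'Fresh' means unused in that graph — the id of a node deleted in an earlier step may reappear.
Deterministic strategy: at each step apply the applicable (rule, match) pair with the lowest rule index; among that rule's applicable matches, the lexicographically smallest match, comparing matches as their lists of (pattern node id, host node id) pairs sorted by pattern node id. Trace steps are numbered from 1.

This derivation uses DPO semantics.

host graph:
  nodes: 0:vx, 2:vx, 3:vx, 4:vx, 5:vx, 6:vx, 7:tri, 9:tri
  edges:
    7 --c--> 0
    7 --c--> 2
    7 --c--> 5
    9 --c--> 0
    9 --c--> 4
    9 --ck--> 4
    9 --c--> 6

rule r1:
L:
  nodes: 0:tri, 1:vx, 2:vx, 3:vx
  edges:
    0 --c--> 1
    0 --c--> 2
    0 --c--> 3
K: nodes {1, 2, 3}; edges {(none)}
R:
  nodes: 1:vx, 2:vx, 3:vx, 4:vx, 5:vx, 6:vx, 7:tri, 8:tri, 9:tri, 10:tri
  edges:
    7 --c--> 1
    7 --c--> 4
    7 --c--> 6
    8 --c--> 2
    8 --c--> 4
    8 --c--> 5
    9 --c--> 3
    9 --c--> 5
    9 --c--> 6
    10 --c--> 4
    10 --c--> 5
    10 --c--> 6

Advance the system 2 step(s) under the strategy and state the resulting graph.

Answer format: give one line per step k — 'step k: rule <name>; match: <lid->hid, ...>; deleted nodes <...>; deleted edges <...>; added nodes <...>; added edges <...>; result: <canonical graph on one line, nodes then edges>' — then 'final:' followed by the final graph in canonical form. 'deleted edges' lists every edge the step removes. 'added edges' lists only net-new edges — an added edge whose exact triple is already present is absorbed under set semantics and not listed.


step 1: rule r1; match: 0->7, 1->0, 2->2, 3->5; deleted nodes 7; deleted edges (7,0,c); (7,2,c); (7,5,c); added nodes 10, 11, 12, 13, 14, 15, 16; added edges (13,0,c); (13,10,c); (13,12,c); (14,2,c); (14,10,c); (14,11,c); (15,5,c); (15,11,c); (15,12,c); (16,10,c); (16,11,c); (16,12,c); result: nodes: 0:vx, 2:vx, 3:vx, 4:vx, 5:vx, 6:vx, 9:tri, 10:vx, 11:vx, 12:vx, 13:tri, 14:tri, 15:tri, 16:tri edges: (9,0,c); (9,4,c); (9,4,ck); (9,6,c); (13,0,c); (13,10,c); (13,12,c); (14,2,c); (14,10,c); (14,11,c); (15,5,c); (15,11,c); (15,12,c); (16,10,c); (16,11,c); (16,12,c)
step 2: rule r1; match: 0->13, 1->0, 2->10, 3->12; deleted nodes 13; deleted edges (13,0,c); (13,10,c); (13,12,c); added nodes 17, 18, 19, 20, 21, 22, 23; added edges (20,0,c); (20,17,c); (20,19,c); (21,10,c); (21,17,c); (21,18,c); (22,12,c); (22,18,c); (22,19,c); (23,17,c); (23,18,c); (23,19,c); result: nodes: 0:vx, 2:vx, 3:vx, 4:vx, 5:vx, 6:vx, 9:tri, 10:vx, 11:vx, 12:vx, 14:tri, 15:tri, 16:tri, 17:vx, 18:vx, 19:vx, 20:tri, 21:tri, 22:tri, 23:tri edges: (9,0,c); (9,4,c); (9,4,ck); (9,6,c); (14,2,c); (14,10,c); (14,11,c); (15,5,c); (15,11,c); (15,12,c); (16,10,c); (16,11,c); (16,12,c); (20,0,c); (20,17,c); (20,19,c); (21,10,c); (21,17,c); (21,18,c); (22,12,c); (22,18,c); (22,19,c); (23,17,c); (23,18,c); (23,19,c)
final:
nodes: 0:vx, 2:vx, 3:vx, 4:vx, 5:vx, 6:vx, 9:tri, 10:vx, 11:vx, 12:vx, 14:tri, 15:tri, 16:tri, 17:vx, 18:vx, 19:vx, 20:tri, 21:tri, 22:tri, 23:tri
edges: (9,0,c); (9,4,c); (9,4,ck); (9,6,c); (14,2,c); (14,10,c); (14,11,c); (15,5,c); (15,11,c); (15,12,c); (16,10,c); (16,11,c); (16,12,c); (20,0,c); (20,17,c); (20,19,c); (21,10,c); (21,17,c); (21,18,c); (22,12,c); (22,18,c); (22,19,c); (23,17,c); (23,18,c); (23,19,c)


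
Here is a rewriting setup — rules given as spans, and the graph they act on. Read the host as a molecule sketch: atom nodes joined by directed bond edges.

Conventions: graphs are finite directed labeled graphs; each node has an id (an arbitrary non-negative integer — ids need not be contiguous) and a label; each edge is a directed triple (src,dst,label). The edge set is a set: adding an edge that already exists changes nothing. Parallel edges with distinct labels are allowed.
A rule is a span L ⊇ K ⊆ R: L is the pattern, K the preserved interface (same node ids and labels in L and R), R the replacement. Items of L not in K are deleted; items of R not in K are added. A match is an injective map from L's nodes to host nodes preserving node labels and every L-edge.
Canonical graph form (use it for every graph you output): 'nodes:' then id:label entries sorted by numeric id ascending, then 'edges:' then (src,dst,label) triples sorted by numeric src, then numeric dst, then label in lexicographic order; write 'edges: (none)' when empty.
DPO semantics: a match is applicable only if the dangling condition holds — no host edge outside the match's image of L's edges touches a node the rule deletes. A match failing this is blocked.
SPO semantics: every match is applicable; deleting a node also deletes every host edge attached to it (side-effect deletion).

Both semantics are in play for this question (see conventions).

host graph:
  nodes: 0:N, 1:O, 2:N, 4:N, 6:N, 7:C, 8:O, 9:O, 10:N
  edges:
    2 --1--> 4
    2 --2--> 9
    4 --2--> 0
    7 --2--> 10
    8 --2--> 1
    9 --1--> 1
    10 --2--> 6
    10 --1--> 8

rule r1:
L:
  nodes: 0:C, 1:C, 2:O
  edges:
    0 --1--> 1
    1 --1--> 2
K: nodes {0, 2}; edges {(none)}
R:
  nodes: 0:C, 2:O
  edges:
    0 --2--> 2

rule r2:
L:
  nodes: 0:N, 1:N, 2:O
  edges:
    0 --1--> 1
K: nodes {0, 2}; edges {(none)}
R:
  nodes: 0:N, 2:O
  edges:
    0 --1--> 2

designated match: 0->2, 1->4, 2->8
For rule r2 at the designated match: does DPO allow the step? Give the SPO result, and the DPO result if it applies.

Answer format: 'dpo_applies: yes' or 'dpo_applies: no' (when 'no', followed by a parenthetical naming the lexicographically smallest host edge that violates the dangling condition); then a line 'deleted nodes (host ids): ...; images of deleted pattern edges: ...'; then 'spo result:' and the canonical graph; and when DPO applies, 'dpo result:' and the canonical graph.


dpo_applies: no
(the rule deletes node 4, which keeps host edge (4,0,2) outside the match image — the dangling condition fails, DPO blocks; SPO proceeds and side-deletes such edges)
deleted nodes (host ids): 4; images of deleted pattern edges: (2,4,1)
spo result:
nodes: 0:N, 1:O, 2:N, 6:N, 7:C, 8:O, 9:O, 10:N
edges: (2,8,1); (2,9,2); (7,10,2); (8,1,2); (9,1,1); (10,6,2); (10,8,1)


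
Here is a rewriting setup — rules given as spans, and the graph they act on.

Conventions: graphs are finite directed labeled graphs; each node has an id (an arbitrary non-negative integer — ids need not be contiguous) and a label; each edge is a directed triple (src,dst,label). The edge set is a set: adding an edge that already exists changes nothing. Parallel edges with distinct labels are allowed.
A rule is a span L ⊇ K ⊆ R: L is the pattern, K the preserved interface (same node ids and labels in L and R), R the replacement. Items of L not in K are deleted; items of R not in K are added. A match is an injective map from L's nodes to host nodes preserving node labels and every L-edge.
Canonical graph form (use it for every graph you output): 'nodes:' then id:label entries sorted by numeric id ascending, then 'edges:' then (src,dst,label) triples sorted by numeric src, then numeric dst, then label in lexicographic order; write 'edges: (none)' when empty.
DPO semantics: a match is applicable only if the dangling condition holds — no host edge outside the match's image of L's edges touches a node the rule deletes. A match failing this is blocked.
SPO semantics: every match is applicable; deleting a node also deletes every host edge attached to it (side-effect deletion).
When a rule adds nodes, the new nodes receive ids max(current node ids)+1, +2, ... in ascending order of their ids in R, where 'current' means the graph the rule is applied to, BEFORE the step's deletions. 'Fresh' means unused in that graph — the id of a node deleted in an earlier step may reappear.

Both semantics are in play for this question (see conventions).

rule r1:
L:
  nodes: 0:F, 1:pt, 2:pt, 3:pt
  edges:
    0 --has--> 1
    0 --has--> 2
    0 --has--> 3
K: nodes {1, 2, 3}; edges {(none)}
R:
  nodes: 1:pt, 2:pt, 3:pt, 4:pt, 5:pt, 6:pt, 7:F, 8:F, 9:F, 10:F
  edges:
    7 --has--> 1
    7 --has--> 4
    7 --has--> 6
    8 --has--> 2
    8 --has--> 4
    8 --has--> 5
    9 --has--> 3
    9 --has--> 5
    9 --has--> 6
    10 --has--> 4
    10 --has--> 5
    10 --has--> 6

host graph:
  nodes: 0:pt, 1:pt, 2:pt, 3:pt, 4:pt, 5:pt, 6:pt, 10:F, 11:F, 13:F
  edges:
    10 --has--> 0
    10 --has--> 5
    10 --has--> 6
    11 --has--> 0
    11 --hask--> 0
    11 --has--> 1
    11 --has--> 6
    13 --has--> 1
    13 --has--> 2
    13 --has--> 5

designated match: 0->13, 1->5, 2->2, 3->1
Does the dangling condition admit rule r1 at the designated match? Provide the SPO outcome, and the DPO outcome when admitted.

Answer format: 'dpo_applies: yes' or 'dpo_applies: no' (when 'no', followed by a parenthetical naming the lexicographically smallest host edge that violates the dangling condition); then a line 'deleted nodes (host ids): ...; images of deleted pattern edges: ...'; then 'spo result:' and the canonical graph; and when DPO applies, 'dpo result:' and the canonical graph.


dpo_applies: yes
deleted nodes (host ids): 13; images of deleted pattern edges: (13,1,has); (13,2,has); (13,5,has)
spo result:
nodes: 0:pt, 1:pt, 2:pt, 3:pt, 4:pt, 5:pt, 6:pt, 10:F, 11:F, 14:pt, 15:pt, 16:pt, 17:F, 18:F, 19:F, 20:F
edges: (10,0,has); (10,5,has); (10,6,has); (11,0,has); (11,0,hask); (11,1,has); (11,6,has); (17,5,has); (17,14,has); (17,16,has); (18,2,has); (18,14,has); (18,15,has); (19,1,has); (19,15,has); (19,16,has); (20,14,has); (20,15,has); (20,16,has)
dpo result:
nodes: 0:pt, 1:pt, 2:pt, 3:pt, 4:pt, 5:pt, 6:pt, 10:F, 11:F, 14:pt, 15:pt, 16:pt, 17:F, 18:F, 19:F, 20:F
edges: (10,0,has); (10,5,has); (10,6,has); (11,0,has); (11,0,hask); (11,1,has); (11,6,has); (17,5,has); (17,14,has); (17,16,has); (18,2,has); (18,14,has); (18,15,has); (19,1,has); (19,15,has); (19,16,has); (20,14,has); (20,15,has); (20,16,has)


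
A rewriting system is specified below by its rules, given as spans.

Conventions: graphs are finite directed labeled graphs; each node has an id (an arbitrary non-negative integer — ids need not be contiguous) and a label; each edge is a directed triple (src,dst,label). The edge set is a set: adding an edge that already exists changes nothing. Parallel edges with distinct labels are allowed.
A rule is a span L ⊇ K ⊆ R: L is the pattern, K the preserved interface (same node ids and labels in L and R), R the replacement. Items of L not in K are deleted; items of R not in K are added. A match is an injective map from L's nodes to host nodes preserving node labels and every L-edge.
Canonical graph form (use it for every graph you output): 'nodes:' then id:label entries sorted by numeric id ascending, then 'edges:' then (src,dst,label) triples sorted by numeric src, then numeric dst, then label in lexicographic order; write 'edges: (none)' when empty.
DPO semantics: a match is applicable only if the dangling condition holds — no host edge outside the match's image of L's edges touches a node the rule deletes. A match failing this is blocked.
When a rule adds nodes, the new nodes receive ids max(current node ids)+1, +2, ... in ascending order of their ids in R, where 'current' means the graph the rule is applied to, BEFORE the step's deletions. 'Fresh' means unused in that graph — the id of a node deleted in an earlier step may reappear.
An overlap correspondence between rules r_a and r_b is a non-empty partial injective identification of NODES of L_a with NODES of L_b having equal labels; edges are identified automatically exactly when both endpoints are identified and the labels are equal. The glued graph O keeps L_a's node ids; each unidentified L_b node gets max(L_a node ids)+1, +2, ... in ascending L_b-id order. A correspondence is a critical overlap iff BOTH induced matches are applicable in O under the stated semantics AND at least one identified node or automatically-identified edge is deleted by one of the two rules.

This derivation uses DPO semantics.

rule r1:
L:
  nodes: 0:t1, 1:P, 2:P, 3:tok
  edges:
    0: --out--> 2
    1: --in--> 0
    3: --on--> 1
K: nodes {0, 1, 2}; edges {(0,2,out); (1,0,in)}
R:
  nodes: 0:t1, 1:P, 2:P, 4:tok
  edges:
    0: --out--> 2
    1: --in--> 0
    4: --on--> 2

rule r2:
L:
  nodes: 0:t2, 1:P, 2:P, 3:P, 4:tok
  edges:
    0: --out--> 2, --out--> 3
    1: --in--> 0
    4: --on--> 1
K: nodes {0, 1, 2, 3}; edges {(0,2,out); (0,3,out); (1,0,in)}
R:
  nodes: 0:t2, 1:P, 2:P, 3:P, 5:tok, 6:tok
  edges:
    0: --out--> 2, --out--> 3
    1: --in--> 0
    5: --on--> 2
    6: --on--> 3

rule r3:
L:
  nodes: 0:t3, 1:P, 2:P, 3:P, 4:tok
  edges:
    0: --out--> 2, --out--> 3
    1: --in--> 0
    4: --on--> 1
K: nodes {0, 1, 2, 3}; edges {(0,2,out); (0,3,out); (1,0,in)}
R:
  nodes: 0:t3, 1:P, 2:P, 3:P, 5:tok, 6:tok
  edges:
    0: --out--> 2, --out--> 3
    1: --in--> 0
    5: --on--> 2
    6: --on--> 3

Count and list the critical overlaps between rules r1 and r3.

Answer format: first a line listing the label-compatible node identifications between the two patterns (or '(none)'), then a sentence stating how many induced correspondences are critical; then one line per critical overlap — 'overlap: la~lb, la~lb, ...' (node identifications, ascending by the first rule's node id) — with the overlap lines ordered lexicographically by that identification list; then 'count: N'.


label-compatible node identifications between L(r1) and L(r3): 1~1, 1~2, 1~3, 2~1, 2~2, 2~3, 3~4
3 of the induced correspondences are critical overlaps of r1 and r3.
overlap: 1~1, 2~2, 3~4
overlap: 1~1, 2~3, 3~4
overlap: 1~1, 3~4
count: 3


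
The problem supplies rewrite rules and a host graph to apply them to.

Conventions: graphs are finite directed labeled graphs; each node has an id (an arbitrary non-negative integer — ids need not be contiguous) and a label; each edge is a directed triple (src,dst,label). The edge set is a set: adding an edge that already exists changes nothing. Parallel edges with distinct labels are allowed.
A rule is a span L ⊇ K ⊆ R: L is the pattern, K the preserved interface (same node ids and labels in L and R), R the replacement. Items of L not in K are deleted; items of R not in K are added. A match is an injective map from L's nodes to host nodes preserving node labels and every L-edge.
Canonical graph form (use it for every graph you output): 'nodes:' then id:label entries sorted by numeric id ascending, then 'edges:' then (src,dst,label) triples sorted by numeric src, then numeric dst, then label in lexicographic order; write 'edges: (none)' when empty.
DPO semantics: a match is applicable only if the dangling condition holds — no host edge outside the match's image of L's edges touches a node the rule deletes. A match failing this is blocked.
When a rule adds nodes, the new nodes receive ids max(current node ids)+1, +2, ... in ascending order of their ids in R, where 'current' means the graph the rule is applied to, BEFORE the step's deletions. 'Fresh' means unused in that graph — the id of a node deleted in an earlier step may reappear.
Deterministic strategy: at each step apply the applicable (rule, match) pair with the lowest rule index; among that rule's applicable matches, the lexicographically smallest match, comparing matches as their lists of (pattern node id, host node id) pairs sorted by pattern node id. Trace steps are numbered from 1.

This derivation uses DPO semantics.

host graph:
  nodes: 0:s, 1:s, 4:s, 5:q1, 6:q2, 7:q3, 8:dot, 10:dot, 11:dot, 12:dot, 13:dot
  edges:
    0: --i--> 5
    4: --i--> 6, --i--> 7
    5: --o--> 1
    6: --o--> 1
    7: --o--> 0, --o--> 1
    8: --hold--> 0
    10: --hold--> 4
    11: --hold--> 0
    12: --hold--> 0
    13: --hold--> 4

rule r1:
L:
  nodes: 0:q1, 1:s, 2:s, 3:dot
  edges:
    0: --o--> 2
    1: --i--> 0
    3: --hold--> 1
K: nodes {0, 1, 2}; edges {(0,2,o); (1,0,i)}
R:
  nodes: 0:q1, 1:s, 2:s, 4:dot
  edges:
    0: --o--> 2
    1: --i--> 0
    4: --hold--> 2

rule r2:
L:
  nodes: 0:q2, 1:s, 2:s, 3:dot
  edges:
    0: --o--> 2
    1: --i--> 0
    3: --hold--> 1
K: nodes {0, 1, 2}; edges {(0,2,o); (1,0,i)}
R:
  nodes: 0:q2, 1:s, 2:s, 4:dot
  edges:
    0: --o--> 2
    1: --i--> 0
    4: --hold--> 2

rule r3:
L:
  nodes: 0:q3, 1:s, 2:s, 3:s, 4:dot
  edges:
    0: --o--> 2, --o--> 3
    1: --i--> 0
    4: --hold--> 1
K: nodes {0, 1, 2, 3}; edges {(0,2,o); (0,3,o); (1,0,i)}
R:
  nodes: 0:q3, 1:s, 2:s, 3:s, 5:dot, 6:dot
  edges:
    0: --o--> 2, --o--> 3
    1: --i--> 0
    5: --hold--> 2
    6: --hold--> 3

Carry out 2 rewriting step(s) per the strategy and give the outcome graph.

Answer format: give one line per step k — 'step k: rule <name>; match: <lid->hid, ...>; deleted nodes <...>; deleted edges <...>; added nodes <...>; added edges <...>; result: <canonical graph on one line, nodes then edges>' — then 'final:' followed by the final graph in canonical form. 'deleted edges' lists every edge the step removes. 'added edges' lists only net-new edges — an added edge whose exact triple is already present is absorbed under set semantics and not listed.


step 1: rule r1; match: 0->5, 1->0, 2->1, 3->8; deleted nodes 8; deleted edges (8,0,hold); added nodes 14; added edges (14,1,hold); result: nodes: 0:s, 1:s, 4:s, 5:q1, 6:q2, 7:q3, 10:dot, 11:dot, 12:dot, 13:dot, 14:dot edges: (0,5,i); (4,6,i); (4,7,i); (5,1,o); (6,1,o); (7,0,o); (7,1,o); (10,4,hold); (11,0,hold); (12,0,hold); (13,4,hold); (14,1,hold)
step 2: rule r1; match: 0->5, 1->0, 2->1, 3->11; deleted nodes 11; deleted edges (11,0,hold); added nodes 15; added edges (15,1,hold); result: nodes: 0:s, 1:s, 4:s, 5:q1, 6:q2, 7:q3, 10:dot, 12:dot, 13:dot, 14:dot, 15:dot edges: (0,5,i); (4,6,i); (4,7,i); (5,1,o); (6,1,o); (7,0,o); (7,1,o); (10,4,hold); (12,0,hold); (13,4,hold); (14,1,hold); (15,1,hold)
final:
nodes: 0:s, 1:s, 4:s, 5:q1, 6:q2, 7:q3, 10:dot, 12:dot, 13:dot, 14:dot, 15:dot
edges: (0,5,i); (4,6,i); (4,7,i); (5,1,o); (6,1,o); (7,0,o); (7,1,o); (10,4,hold); (12,0,hold); (13,4,hold); (14,1,hold); (15,1,hold)


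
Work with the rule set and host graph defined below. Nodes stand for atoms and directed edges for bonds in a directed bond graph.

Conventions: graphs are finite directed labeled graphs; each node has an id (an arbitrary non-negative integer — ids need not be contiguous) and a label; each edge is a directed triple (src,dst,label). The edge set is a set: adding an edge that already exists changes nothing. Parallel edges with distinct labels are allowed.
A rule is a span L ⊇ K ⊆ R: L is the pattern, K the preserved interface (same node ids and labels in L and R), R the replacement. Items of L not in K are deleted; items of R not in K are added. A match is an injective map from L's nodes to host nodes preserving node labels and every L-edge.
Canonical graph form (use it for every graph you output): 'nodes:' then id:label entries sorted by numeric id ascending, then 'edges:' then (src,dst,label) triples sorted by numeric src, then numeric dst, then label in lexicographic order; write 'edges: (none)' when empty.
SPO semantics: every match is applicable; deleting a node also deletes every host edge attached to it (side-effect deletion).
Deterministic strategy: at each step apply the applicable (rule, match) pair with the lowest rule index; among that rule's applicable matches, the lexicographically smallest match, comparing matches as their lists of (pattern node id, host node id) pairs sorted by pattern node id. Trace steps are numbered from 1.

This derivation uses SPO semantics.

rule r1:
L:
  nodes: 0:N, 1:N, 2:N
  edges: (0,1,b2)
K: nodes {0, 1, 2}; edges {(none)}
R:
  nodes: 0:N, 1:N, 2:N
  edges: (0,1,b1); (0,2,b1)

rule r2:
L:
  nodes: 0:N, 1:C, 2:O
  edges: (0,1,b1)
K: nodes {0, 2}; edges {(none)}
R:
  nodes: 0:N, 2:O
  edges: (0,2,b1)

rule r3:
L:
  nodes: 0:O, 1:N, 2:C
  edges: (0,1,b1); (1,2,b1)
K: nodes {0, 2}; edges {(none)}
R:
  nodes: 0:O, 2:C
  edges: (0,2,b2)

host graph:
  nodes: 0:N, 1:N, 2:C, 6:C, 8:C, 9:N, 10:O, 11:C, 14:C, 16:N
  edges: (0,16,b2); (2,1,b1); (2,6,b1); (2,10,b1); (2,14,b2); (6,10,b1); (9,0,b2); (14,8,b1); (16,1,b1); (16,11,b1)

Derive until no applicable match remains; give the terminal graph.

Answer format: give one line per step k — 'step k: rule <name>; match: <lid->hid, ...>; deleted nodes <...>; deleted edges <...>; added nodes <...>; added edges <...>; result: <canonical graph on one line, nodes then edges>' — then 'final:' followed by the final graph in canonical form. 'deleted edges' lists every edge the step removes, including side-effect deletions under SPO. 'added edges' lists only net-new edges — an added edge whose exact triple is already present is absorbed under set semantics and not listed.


step 1: rule r1; match: 0->0, 1->16, 2->1; deleted nodes (none); deleted edges (0,16,b2); added nodes (none); added edges (0,1,b1); (0,16,b1); result: nodes: 0:N, 1:N, 2:C, 6:C, 8:C, 9:N, 10:O, 11:C, 14:C, 16:N edges: (0,1,b1); (0,16,b1); (2,1,b1); (2,6,b1); (2,10,b1); (2,14,b2); (6,10,b1); (9,0,b2); (14,8,b1); (16,1,b1); (16,11,b1)
step 2: rule r1; match: 0->9, 1->0, 2->1; deleted nodes (none); deleted edges (9,0,b2); added nodes (none); added edges (9,0,b1); (9,1,b1); result: nodes: 0:N, 1:N, 2:C, 6:C, 8:C, 9:N, 10:O, 11:C, 14:C, 16:N edges: (0,1,b1); (0,16,b1); (2,1,b1); (2,6,b1); (2,10,b1); (2,14,b2); (6,10,b1); (9,0,b1); (9,1,b1); (14,8,b1); (16,1,b1); (16,11,b1)
step 3: rule r2; match: 0->16, 1->11, 2->10; deleted nodes 11; deleted edges (16,11,b1); added nodes (none); added edges (16,10,b1); result: nodes: 0:N, 1:N, 2:C, 6:C, 8:C, 9:N, 10:O, 14:C, 16:N edges: (0,1,b1); (0,16,b1); (2,1,b1); (2,6,b1); (2,10,b1); (2,14,b2); (6,10,b1); (9,0,b1); (9,1,b1); (14,8,b1); (16,1,b1); (16,10,b1)
final:
nodes: 0:N, 1:N, 2:C, 6:C, 8:C, 9:N, 10:O, 14:C, 16:N
edges: (0,1,b1); (0,16,b1); (2,1,b1); (2,6,b1); (2,10,b1); (2,14,b2); (6,10,b1); (9,0,b1); (9,1,b1); (14,8,b1); (16,1,b1); (16,10,b1)


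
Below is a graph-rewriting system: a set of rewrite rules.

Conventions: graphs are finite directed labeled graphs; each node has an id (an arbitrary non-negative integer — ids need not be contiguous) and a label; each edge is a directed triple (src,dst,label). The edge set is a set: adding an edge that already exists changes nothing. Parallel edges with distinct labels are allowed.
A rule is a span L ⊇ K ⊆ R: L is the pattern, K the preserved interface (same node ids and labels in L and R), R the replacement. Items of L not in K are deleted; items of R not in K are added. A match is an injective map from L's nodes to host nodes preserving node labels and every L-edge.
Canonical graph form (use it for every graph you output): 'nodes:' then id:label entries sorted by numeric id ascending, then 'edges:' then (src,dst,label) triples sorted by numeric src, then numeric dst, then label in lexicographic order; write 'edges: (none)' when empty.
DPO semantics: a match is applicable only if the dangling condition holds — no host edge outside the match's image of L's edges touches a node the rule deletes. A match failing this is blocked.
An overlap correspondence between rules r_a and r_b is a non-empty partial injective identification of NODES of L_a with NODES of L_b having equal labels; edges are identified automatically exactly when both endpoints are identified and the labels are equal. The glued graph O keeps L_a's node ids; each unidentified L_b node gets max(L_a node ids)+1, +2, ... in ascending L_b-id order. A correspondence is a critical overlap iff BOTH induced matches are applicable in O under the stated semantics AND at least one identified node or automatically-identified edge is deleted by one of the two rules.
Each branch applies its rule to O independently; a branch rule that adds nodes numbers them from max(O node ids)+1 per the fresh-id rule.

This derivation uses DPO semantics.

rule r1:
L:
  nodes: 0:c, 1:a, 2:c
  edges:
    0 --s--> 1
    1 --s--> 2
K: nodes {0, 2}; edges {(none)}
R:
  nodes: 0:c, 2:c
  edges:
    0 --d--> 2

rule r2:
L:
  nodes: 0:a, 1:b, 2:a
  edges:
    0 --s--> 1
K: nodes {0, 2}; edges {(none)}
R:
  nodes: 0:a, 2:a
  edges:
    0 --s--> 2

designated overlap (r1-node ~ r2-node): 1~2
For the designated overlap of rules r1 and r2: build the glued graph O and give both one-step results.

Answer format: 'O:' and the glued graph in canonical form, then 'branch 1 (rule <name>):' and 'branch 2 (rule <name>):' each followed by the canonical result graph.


O:
nodes: 0:c, 1:a, 2:c, 3:a, 4:b
edges: (0,1,s); (1,2,s); (3,4,s)
branch 1 (rule r1):
nodes: 0:c, 2:c, 3:a, 4:b
edges: (0,2,d); (3,4,s)
branch 2 (rule r2):
nodes: 0:c, 1:a, 2:c, 3:a
edges: (0,1,s); (1,2,s); (3,1,s)


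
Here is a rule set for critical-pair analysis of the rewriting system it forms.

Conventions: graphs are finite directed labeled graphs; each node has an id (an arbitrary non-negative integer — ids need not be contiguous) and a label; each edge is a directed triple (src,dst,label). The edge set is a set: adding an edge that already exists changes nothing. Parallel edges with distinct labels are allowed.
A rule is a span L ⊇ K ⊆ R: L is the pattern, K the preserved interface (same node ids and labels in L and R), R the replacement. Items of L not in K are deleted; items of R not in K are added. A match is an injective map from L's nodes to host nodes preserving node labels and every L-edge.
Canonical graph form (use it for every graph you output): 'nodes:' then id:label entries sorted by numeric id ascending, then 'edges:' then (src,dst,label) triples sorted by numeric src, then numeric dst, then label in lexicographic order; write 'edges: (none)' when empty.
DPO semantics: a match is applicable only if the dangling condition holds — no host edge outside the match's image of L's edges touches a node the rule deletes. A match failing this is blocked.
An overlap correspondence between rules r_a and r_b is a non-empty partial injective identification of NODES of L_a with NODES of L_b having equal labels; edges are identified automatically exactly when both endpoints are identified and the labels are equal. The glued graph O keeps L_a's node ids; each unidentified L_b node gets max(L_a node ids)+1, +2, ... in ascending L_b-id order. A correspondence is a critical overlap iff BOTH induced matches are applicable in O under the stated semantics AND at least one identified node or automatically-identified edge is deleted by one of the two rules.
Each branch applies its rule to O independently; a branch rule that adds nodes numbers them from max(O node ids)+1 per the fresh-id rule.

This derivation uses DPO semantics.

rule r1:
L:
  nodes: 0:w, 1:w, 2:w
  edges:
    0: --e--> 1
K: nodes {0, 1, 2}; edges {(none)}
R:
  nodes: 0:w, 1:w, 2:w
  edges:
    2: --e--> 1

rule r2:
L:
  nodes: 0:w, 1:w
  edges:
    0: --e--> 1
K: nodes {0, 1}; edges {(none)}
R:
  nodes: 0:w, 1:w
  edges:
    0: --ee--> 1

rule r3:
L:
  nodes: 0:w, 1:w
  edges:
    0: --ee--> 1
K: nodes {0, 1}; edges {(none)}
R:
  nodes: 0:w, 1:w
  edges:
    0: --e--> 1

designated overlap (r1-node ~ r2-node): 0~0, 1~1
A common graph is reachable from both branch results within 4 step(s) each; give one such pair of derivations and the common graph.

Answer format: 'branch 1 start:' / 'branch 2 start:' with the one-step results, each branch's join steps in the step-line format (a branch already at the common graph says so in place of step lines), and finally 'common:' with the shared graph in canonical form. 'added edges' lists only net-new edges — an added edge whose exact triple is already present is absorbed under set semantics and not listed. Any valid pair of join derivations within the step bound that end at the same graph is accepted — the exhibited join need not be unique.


branch 1 start:
nodes: 0:w, 1:w, 2:w
edges: (2,1,e)
branch 2 start:
nodes: 0:w, 1:w, 2:w
edges: (0,1,ee)
branch 1 step 1: rule r1; match: 0->2, 1->1, 2->0; deleted nodes (none); deleted edges (2,1,e); added nodes (none); added edges (0,1,e); result: nodes: 0:w, 1:w, 2:w edges: (0,1,e)
branch 2 step 1: rule r3; match: 0->0, 1->1; deleted nodes (none); deleted edges (0,1,ee); added nodes (none); added edges (0,1,e); result: nodes: 0:w, 1:w, 2:w edges: (0,1,e)
common:
nodes: 0:w, 1:w, 2:w
edges: (0,1,e)


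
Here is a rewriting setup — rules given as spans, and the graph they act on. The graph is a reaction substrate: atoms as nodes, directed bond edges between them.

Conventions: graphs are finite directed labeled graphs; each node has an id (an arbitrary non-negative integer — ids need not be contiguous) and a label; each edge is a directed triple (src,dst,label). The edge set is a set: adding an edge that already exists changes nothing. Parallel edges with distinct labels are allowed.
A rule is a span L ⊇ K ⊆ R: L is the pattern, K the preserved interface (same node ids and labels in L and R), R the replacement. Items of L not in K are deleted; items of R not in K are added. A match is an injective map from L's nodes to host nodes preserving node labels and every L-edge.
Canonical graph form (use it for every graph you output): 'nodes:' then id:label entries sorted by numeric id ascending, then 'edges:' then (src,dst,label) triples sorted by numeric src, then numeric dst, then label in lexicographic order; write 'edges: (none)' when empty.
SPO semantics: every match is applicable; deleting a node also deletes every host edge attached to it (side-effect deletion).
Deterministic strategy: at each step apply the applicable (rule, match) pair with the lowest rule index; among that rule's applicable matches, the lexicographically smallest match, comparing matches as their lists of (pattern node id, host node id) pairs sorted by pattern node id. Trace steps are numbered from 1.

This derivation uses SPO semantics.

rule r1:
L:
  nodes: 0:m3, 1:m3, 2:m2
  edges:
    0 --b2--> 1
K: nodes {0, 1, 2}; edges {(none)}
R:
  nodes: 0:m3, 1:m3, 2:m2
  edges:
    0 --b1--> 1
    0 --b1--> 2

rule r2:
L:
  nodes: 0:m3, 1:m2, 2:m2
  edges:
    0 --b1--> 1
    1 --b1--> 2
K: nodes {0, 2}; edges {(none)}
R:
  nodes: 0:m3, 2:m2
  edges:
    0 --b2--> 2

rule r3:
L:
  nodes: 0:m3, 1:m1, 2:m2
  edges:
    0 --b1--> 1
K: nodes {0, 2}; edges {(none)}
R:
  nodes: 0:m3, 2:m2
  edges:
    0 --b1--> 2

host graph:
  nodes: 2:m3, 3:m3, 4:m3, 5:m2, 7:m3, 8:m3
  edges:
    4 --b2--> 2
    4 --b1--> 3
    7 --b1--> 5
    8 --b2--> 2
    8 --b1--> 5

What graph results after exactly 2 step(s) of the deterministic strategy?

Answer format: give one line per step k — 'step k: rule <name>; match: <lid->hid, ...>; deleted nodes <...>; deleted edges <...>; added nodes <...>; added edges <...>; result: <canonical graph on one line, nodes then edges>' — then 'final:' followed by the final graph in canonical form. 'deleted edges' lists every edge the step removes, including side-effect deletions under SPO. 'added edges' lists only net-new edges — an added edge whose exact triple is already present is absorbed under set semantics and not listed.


step 1: rule r1; match: 0->4, 1->2, 2->5; deleted nodes (none); deleted edges (4,2,b2); added nodes (none); added edges (4,2,b1); (4,5,b1); result: nodes: 2:m3, 3:m3, 4:m3, 5:m2, 7:m3, 8:m3 edges: (4,2,b1); (4,3,b1); (4,5,b1); (7,5,b1); (8,2,b2); (8,5,b1)
step 2: rule r1; match: 0->8, 1->2, 2->5; deleted nodes (none); deleted edges (8,2,b2); added nodes (none); added edges (8,2,b1); result: nodes: 2:m3, 3:m3, 4:m3, 5:m2, 7:m3, 8:m3 edges: (4,2,b1); (4,3,b1); (4,5,b1); (7,5,b1); (8,2,b1); (8,5,b1)
final:
nodes: 2:m3, 3:m3, 4:m3, 5:m2, 7:m3, 8:m3
edges: (4,2,b1); (4,3,b1); (4,5,b1); (7,5,b1); (8,2,b1); (8,5,b1)


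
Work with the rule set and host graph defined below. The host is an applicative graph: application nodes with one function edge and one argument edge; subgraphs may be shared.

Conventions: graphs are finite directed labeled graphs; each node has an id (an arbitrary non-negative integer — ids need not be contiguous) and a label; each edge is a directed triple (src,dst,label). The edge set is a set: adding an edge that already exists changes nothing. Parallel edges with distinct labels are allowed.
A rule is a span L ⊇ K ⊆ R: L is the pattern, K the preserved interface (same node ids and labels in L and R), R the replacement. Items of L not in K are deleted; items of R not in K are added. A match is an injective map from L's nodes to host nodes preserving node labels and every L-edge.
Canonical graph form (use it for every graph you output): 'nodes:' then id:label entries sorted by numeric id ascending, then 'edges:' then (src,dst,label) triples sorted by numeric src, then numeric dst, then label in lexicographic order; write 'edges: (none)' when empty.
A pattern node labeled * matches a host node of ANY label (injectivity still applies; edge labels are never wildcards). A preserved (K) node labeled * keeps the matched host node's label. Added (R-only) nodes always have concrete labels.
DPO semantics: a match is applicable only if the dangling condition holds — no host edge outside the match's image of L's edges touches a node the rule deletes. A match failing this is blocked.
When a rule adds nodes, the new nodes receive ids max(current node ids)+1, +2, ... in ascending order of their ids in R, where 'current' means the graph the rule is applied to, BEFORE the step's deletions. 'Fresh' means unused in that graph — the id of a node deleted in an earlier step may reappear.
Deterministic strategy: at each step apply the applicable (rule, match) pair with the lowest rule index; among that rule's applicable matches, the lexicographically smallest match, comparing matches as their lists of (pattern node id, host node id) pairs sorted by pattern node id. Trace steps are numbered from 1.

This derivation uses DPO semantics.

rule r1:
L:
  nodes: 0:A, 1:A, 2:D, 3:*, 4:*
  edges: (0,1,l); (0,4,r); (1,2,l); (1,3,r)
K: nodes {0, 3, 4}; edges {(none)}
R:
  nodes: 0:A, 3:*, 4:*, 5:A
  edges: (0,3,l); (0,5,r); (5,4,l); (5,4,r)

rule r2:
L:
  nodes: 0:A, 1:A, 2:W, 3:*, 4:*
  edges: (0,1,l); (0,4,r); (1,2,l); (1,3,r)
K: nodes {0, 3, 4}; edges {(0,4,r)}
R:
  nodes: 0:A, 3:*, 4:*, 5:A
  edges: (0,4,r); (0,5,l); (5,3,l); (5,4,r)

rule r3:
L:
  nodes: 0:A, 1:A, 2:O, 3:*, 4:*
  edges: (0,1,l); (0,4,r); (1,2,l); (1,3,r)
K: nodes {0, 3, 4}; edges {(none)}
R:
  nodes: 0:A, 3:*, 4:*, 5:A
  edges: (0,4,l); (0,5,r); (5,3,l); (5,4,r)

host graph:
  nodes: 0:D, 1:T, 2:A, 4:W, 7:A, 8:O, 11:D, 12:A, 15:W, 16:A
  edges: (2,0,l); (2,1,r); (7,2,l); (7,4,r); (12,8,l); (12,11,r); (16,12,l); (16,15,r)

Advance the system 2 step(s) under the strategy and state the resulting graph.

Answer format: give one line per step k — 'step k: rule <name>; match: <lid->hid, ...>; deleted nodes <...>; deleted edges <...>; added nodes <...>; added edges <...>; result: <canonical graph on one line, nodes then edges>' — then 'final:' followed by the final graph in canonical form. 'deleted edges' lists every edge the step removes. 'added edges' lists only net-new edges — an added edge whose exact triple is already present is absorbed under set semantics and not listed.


step 1: rule r1; match: 0->7, 1->2, 2->0, 3->1, 4->4; deleted nodes 0, 2; deleted edges (2,0,l); (2,1,r); (7,2,l); (7,4,r); added nodes 17; added edges (7,1,l); (7,17,r); (17,4,l); (17,4,r); result: nodes: 1:T, 4:W, 7:A, 8:O, 11:D, 12:A, 15:W, 16:A, 17:A edges: (7,1,l); (7,17,r); (12,8,l); (12,11,r); (16,12,l); (16,15,r); (17,4,l); (17,4,r)
step 2: rule r3; match: 0->16, 1->12, 2->8, 3->11, 4->15; deleted nodes 8, 12; deleted edges (12,8,l); (12,11,r); (16,12,l); (16,15,r); added nodes 18; added edges (16,15,l); (16,18,r); (18,11,l); (18,15,r); result: nodes: 1:T, 4:W, 7:A, 11:D, 15:W, 16:A, 17:A, 18:A edges: (7,1,l); (7,17,r); (16,15,l); (16,18,r); (17,4,l); (17,4,r); (18,11,l); (18,15,r)
final:
nodes: 1:T, 4:W, 7:A, 11:D, 15:W, 16:A, 17:A, 18:A
edges: (7,1,l); (7,17,r); (16,15,l); (16,18,r); (17,4,l); (17,4,r); (18,11,l); (18,15,r)


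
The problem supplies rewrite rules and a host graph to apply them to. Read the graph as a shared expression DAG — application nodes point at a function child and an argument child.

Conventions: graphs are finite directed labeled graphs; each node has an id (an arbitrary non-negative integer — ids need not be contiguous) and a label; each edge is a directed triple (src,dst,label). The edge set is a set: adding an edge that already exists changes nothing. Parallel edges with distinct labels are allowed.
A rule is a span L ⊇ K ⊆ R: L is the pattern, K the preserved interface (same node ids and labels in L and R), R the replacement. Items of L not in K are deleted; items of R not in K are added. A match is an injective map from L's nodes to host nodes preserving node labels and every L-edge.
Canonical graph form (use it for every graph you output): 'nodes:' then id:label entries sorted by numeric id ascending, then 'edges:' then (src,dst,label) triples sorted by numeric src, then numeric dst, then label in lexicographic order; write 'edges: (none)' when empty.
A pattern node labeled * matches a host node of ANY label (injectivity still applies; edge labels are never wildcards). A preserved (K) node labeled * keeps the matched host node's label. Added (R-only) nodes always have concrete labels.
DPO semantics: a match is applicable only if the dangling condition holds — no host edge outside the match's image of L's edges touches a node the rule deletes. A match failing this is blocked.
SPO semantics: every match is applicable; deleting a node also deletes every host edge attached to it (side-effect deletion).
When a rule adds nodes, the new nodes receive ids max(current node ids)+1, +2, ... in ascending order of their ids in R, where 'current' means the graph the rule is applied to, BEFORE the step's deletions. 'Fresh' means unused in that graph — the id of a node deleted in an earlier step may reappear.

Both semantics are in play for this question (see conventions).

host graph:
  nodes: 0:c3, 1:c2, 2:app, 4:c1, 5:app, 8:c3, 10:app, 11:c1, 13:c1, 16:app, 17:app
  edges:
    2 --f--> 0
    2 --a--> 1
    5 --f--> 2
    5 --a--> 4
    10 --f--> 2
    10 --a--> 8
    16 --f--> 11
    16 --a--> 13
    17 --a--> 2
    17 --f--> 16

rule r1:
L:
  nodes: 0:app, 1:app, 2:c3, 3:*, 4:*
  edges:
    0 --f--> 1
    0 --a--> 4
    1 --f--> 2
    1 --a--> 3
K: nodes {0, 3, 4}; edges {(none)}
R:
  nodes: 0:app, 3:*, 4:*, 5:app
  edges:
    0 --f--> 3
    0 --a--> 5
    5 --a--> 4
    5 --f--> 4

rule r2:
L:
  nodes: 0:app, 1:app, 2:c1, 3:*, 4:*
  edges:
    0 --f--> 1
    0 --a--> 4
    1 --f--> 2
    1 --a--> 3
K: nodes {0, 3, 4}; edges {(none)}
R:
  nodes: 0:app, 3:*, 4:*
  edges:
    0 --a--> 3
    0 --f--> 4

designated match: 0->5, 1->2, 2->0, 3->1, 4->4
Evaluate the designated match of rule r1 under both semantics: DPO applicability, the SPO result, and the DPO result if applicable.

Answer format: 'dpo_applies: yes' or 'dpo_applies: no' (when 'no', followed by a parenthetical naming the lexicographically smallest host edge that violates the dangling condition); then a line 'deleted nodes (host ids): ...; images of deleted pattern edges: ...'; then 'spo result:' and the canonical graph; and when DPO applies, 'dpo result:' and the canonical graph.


dpo_applies: no
(the rule deletes node 2, which keeps host edge (10,2,f) outside the match image — the dangling condition fails, DPO blocks; SPO proceeds and side-deletes such edges)
deleted nodes (host ids): 0, 2; images of deleted pattern edges: (2,0,f); (2,1,a); (5,2,f); (5,4,a)
spo result:
nodes: 1:c2, 4:c1, 5:app, 8:c3, 10:app, 11:c1, 13:c1, 16:app, 17:app, 18:app
edges: (5,1,f); (5,18,a); (10,8,a); (16,11,f); (16,13,a); (17,16,f); (18,4,a); (18,4,f)
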